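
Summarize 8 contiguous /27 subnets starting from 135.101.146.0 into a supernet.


Original prefix: /27
Number of subnets: 8 = 2^3
New prefix = 27 - 3 = 24
Supernet: 135.101.146.0/24


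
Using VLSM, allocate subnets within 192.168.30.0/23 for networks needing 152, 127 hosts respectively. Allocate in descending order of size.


152 hosts -> /24 (254 usable): 192.168.30.0/24
127 hosts -> /24 (254 usable): 192.168.31.0/24
Allocation: 192.168.30.0/24 (152 hosts, 254 usable); 192.168.31.0/24 (127 hosts, 254 usable)


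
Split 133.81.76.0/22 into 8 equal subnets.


New prefix = 22 + 3 = 25
Each subnet has 128 addresses
  133.81.76.0/25
  133.81.76.128/25
  133.81.77.0/25
  133.81.77.128/25
  133.81.78.0/25
  133.81.78.128/25
  133.81.79.0/25
  133.81.79.128/25
Subnets: 133.81.76.0/25, 133.81.76.128/25, 133.81.77.0/25, 133.81.77.128/25, 133.81.78.0/25, 133.81.78.128/25, 133.81.79.0/25, 133.81.79.128/25


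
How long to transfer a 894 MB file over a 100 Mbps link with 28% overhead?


Effective throughput = 100 * (1 - 28/100) = 72 Mbps
File size in Mb = 894 * 8 = 7152 Mb
Time = 7152 / 72
Time = 99.3333 seconds


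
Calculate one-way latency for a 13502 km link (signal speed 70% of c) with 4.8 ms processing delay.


Speed = 0.7 * 3e5 km/s = 210000 km/s
Propagation delay = 13502 / 210000 = 0.0643 s = 64.2952 ms
Processing delay = 4.8 ms
Total one-way latency = 69.0952 ms


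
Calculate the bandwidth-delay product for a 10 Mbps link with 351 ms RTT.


BDP = bandwidth * RTT
= 10 Mbps * 351 ms
= 10 * 1e6 * 351 / 1000 bits
= 3510000 bits
= 438750 bytes
= 428.4668 KB
BDP = 3510000 bits (438750 bytes)


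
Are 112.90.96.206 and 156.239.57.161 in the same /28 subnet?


Mask: 255.255.255.240
112.90.96.206 AND mask = 112.90.96.192
156.239.57.161 AND mask = 156.239.57.160
No, different subnets (112.90.96.192 vs 156.239.57.160)


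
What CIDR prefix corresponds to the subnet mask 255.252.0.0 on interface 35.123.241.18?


Binary: 11111111.11111100.00000000.00000000
Count leading 1s
Prefix: /14


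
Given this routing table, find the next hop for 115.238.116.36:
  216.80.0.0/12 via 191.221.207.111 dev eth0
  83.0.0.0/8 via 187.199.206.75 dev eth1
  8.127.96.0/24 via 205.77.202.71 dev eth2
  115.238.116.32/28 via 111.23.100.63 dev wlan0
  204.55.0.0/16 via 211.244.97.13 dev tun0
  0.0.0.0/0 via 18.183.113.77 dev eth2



Longest prefix match for 115.238.116.36:
  /12 216.80.0.0: no
  /8 83.0.0.0: no
  /24 8.127.96.0: no
  /28 115.238.116.32: MATCH
  /16 204.55.0.0: no
  /0 0.0.0.0: MATCH
Selected: next-hop 111.23.100.63 via wlan0 (matched /28)


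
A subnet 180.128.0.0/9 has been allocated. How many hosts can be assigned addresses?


Host bits = 32 - 9 = 23
Total addresses = 2^23 = 8388608
Usable = total - 2 (network and broadcast)
Usable hosts: 8388606


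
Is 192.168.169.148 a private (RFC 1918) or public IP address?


RFC 1918 private ranges:
  10.0.0.0/8 (10.0.0.0 - 10.255.255.255)
  172.16.0.0/12 (172.16.0.0 - 172.31.255.255)
  192.168.0.0/16 (192.168.0.0 - 192.168.255.255)
Private (in 192.168.0.0/16)


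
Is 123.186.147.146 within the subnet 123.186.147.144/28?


Subnet network: 123.186.147.144
Test IP AND mask: 123.186.147.144
Yes, 123.186.147.146 is in 123.186.147.144/28


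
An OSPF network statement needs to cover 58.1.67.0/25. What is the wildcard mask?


Subnet mask: 255.255.255.128
Wildcard = 255.255.255.255 - subnet mask
255 - 255 = 0
255 - 255 = 0
255 - 255 = 0
255 - 128 = 127
Wildcard: 0.0.0.127


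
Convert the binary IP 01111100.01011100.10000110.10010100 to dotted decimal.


01111100 = 124
01011100 = 92
10000110 = 134
10010100 = 148
IP: 124.92.134.148


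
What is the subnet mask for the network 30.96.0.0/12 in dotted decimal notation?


/12 means 12 network bits, 20 host bits
Binary: 11111111111100000000000000000000
Mask: 255.240.0.0


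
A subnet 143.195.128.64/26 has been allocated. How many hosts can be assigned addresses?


Host bits = 32 - 26 = 6
Total addresses = 2^6 = 64
Usable = total - 2 (network and broadcast)
Usable hosts: 62


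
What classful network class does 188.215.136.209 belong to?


First octet: 188
Binary: 10111100
10xxxxxx -> Class B (128-191)
Class B, default mask 255.255.0.0 (/16)


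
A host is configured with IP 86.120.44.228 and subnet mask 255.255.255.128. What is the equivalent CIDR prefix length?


Binary: 11111111.11111111.11111111.10000000
Count leading 1s
Prefix: /25


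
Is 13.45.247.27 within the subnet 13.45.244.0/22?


Subnet network: 13.45.244.0
Test IP AND mask: 13.45.244.0
Yes, 13.45.247.27 is in 13.45.244.0/22


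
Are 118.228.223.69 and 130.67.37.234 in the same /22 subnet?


Mask: 255.255.252.0
118.228.223.69 AND mask = 118.228.220.0
130.67.37.234 AND mask = 130.67.36.0
No, different subnets (118.228.220.0 vs 130.67.36.0)


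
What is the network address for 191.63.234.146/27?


IP:   10111111.00111111.11101010.10010010
Mask: 11111111.11111111.11111111.11100000
AND operation:
Net:  10111111.00111111.11101010.10000000
Network: 191.63.234.128/27


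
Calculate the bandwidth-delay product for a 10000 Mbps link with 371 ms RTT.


BDP = bandwidth * RTT
= 10000 Mbps * 371 ms
= 10000 * 1e6 * 371 / 1000 bits
= 3710000000 bits
= 463750000 bytes
= 452880.8594 KB
BDP = 3710000000 bits (463750000 bytes)


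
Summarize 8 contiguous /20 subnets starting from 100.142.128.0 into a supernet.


Original prefix: /20
Number of subnets: 8 = 2^3
New prefix = 20 - 3 = 17
Supernet: 100.142.128.0/17


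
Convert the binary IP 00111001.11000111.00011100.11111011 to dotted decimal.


00111001 = 57
11000111 = 199
00011100 = 28
11111011 = 251
IP: 57.199.28.251


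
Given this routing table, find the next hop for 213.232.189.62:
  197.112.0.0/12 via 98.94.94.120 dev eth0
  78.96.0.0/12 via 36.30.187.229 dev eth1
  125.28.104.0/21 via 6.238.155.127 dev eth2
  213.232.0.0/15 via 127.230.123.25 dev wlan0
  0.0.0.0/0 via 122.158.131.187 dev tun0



Longest prefix match for 213.232.189.62:
  /12 197.112.0.0: no
  /12 78.96.0.0: no
  /21 125.28.104.0: no
  /15 213.232.0.0: MATCH
  /0 0.0.0.0: MATCH
Selected: next-hop 127.230.123.25 via wlan0 (matched /15)


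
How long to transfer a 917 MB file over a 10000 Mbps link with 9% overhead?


Effective throughput = 10000 * (1 - 9/100) = 9100 Mbps
File size in Mb = 917 * 8 = 7336 Mb
Time = 7336 / 9100
Time = 0.8062 seconds


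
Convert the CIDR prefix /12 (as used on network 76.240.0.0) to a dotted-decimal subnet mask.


/12 means 12 network bits, 20 host bits
Binary: 11111111111100000000000000000000
Mask: 255.240.0.0


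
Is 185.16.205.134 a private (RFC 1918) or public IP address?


RFC 1918 private ranges:
  10.0.0.0/8 (10.0.0.0 - 10.255.255.255)
  172.16.0.0/12 (172.16.0.0 - 172.31.255.255)
  192.168.0.0/16 (192.168.0.0 - 192.168.255.255)
Public (not in any RFC 1918 range)


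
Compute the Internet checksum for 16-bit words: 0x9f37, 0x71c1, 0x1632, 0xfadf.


Sum all words (with carry folding):
+ 0x9f37 = 0x9f37
+ 0x71c1 = 0x10f9
+ 0x1632 = 0x272b
+ 0xfadf = 0x220b
One's complement: ~0x220b
Checksum = 0xddf4


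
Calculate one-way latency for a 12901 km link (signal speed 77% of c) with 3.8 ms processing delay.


Speed = 0.77 * 3e5 km/s = 231000 km/s
Propagation delay = 12901 / 231000 = 0.0558 s = 55.8485 ms
Processing delay = 3.8 ms
Total one-way latency = 59.6485 ms


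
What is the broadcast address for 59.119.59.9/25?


Network: 59.119.59.0/25
Host bits = 7
Set all host bits to 1:
Broadcast: 59.119.59.127


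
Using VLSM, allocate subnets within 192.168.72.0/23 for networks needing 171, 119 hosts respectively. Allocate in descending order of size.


171 hosts -> /24 (254 usable): 192.168.72.0/24
119 hosts -> /25 (126 usable): 192.168.73.0/25
Allocation: 192.168.72.0/24 (171 hosts, 254 usable); 192.168.73.0/25 (119 hosts, 126 usable)


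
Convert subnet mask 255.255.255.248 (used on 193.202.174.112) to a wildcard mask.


Subnet mask: 255.255.255.248
Wildcard = 255.255.255.255 - subnet mask
255 - 255 = 0
255 - 255 = 0
255 - 255 = 0
255 - 248 = 7
Wildcard: 0.0.0.7


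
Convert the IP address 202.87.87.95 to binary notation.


202 = 11001010
87 = 01010111
87 = 01010111
95 = 01011111
Binary: 11001010.01010111.01010111.01011111


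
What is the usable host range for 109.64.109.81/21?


Network: 109.64.104.0
Broadcast: 109.64.111.255
First usable = network + 1
Last usable = broadcast - 1
Range: 109.64.104.1 to 109.64.111.254


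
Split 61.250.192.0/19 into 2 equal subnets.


New prefix = 19 + 1 = 20
Each subnet has 4096 addresses
  61.250.192.0/20
  61.250.208.0/20
Subnets: 61.250.192.0/20, 61.250.208.0/20


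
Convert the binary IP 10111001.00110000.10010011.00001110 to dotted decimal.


10111001 = 185
00110000 = 48
10010011 = 147
00001110 = 14
IP: 185.48.147.14


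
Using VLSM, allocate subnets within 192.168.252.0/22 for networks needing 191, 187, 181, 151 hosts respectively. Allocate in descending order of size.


191 hosts -> /24 (254 usable): 192.168.252.0/24
187 hosts -> /24 (254 usable): 192.168.253.0/24
181 hosts -> /24 (254 usable): 192.168.254.0/24
151 hosts -> /24 (254 usable): 192.168.255.0/24
Allocation: 192.168.252.0/24 (191 hosts, 254 usable); 192.168.253.0/24 (187 hosts, 254 usable); 192.168.254.0/24 (181 hosts, 254 usable); 192.168.255.0/24 (151 hosts, 254 usable)


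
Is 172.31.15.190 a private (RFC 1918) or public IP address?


RFC 1918 private ranges:
  10.0.0.0/8 (10.0.0.0 - 10.255.255.255)
  172.16.0.0/12 (172.16.0.0 - 172.31.255.255)
  192.168.0.0/16 (192.168.0.0 - 192.168.255.255)
Private (in 172.16.0.0/12)


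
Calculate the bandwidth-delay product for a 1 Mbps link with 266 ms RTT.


BDP = bandwidth * RTT
= 1 Mbps * 266 ms
= 1 * 1e6 * 266 / 1000 bits
= 266000 bits
= 33250 bytes
= 32.4707 KB
BDP = 266000 bits (33250 bytes)


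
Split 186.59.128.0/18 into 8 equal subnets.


New prefix = 18 + 3 = 21
Each subnet has 2048 addresses
  186.59.128.0/21
  186.59.136.0/21
  186.59.144.0/21
  186.59.152.0/21
  186.59.160.0/21
  186.59.168.0/21
  186.59.176.0/21
  186.59.184.0/21
Subnets: 186.59.128.0/21, 186.59.136.0/21, 186.59.144.0/21, 186.59.152.0/21, 186.59.160.0/21, 186.59.168.0/21, 186.59.176.0/21, 186.59.184.0/21


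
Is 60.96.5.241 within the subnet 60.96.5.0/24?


Subnet network: 60.96.5.0
Test IP AND mask: 60.96.5.0
Yes, 60.96.5.241 is in 60.96.5.0/24


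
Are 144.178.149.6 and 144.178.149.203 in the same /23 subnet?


Mask: 255.255.254.0
144.178.149.6 AND mask = 144.178.148.0
144.178.149.203 AND mask = 144.178.148.0
Yes, same subnet (144.178.148.0)


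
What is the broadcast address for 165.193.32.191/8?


Network: 165.0.0.0/8
Host bits = 24
Set all host bits to 1:
Broadcast: 165.255.255.255


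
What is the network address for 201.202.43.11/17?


IP:   11001001.11001010.00101011.00001011
Mask: 11111111.11111111.10000000.00000000
AND operation:
Net:  11001001.11001010.00000000.00000000
Network: 201.202.0.0/17


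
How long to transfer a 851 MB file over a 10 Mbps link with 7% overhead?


Effective throughput = 10 * (1 - 7/100) = 9.3 Mbps
File size in Mb = 851 * 8 = 6808 Mb
Time = 6808 / 9.3
Time = 732.043 seconds


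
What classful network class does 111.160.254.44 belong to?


First octet: 111
Binary: 01101111
0xxxxxxx -> Class A (1-126)
Class A, default mask 255.0.0.0 (/8)


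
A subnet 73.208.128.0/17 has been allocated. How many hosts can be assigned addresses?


Host bits = 32 - 17 = 15
Total addresses = 2^15 = 32768
Usable = total - 2 (network and broadcast)
Usable hosts: 32766


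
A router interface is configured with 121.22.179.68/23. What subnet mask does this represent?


/23 means 23 network bits, 9 host bits
Binary: 11111111111111111111111000000000
Mask: 255.255.254.0


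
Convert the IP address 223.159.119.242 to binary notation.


223 = 11011111
159 = 10011111
119 = 01110111
242 = 11110010
Binary: 11011111.10011111.01110111.11110010


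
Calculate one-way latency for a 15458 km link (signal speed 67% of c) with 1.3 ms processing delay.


Speed = 0.67 * 3e5 km/s = 201000 km/s
Propagation delay = 15458 / 201000 = 0.0769 s = 76.9055 ms
Processing delay = 1.3 ms
Total one-way latency = 78.2055 ms


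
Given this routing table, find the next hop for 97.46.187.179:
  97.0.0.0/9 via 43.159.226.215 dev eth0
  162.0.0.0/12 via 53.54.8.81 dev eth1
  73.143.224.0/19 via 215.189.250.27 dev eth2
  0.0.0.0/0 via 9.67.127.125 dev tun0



Longest prefix match for 97.46.187.179:
  /9 97.0.0.0: MATCH
  /12 162.0.0.0: no
  /19 73.143.224.0: no
  /0 0.0.0.0: MATCH
Selected: next-hop 43.159.226.215 via eth0 (matched /9)


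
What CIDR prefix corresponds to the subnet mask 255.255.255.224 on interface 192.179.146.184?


Binary: 11111111.11111111.11111111.11100000
Count leading 1s
Prefix: /27


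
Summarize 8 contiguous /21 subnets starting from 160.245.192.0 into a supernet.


Original prefix: /21
Number of subnets: 8 = 2^3
New prefix = 21 - 3 = 18
Supernet: 160.245.192.0/18


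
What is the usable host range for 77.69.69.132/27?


Network: 77.69.69.128
Broadcast: 77.69.69.159
First usable = network + 1
Last usable = broadcast - 1
Range: 77.69.69.129 to 77.69.69.158


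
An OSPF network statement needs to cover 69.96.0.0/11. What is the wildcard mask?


Subnet mask: 255.224.0.0
Wildcard = 255.255.255.255 - subnet mask
255 - 255 = 0
255 - 224 = 31
255 - 0 = 255
255 - 0 = 255
Wildcard: 0.31.255.255


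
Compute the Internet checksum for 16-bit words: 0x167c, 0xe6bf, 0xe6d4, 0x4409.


Sum all words (with carry folding):
+ 0x167c = 0x167c
+ 0xe6bf = 0xfd3b
+ 0xe6d4 = 0xe410
+ 0x4409 = 0x281a
One's complement: ~0x281a
Checksum = 0xd7e5


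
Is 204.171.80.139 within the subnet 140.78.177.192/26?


Subnet network: 140.78.177.192
Test IP AND mask: 204.171.80.128
No, 204.171.80.139 is not in 140.78.177.192/26


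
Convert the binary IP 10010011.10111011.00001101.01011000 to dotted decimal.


10010011 = 147
10111011 = 187
00001101 = 13
01011000 = 88
IP: 147.187.13.88


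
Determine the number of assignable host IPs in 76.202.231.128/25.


Host bits = 32 - 25 = 7
Total addresses = 2^7 = 128
Usable = total - 2 (network and broadcast)
Usable hosts: 126


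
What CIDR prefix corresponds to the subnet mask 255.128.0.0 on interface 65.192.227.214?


Binary: 11111111.10000000.00000000.00000000
Count leading 1s
Prefix: /9


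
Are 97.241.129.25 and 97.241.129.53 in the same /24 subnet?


Mask: 255.255.255.0
97.241.129.25 AND mask = 97.241.129.0
97.241.129.53 AND mask = 97.241.129.0
Yes, same subnet (97.241.129.0)


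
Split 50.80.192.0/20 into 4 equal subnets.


New prefix = 20 + 2 = 22
Each subnet has 1024 addresses
  50.80.192.0/22
  50.80.196.0/22
  50.80.200.0/22
  50.80.204.0/22
Subnets: 50.80.192.0/22, 50.80.196.0/22, 50.80.200.0/22, 50.80.204.0/22


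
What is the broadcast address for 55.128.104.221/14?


Network: 55.128.0.0/14
Host bits = 18
Set all host bits to 1:
Broadcast: 55.131.255.255


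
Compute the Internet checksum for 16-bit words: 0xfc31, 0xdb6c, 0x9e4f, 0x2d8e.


Sum all words (with carry folding):
+ 0xfc31 = 0xfc31
+ 0xdb6c = 0xd79e
+ 0x9e4f = 0x75ee
+ 0x2d8e = 0xa37c
One's complement: ~0xa37c
Checksum = 0x5c83


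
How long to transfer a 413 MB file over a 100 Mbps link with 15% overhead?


Effective throughput = 100 * (1 - 15/100) = 85 Mbps
File size in Mb = 413 * 8 = 3304 Mb
Time = 3304 / 85
Time = 38.8706 seconds


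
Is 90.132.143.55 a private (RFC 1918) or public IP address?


RFC 1918 private ranges:
  10.0.0.0/8 (10.0.0.0 - 10.255.255.255)
  172.16.0.0/12 (172.16.0.0 - 172.31.255.255)
  192.168.0.0/16 (192.168.0.0 - 192.168.255.255)
Public (not in any RFC 1918 range)


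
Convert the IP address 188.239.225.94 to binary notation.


188 = 10111100
239 = 11101111
225 = 11100001
94 = 01011110
Binary: 10111100.11101111.11100001.01011110


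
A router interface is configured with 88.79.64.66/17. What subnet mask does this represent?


/17 means 17 network bits, 15 host bits
Binary: 11111111111111111000000000000000
Mask: 255.255.128.0


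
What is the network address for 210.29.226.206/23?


IP:   11010010.00011101.11100010.11001110
Mask: 11111111.11111111.11111110.00000000
AND operation:
Net:  11010010.00011101.11100010.00000000
Network: 210.29.226.0/23


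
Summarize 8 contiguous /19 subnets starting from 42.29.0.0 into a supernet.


Original prefix: /19
Number of subnets: 8 = 2^3
New prefix = 19 - 3 = 16
Supernet: 42.29.0.0/16


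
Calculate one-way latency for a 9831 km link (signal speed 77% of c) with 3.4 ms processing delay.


Speed = 0.77 * 3e5 km/s = 231000 km/s
Propagation delay = 9831 / 231000 = 0.0426 s = 42.5584 ms
Processing delay = 3.4 ms
Total one-way latency = 45.9584 ms


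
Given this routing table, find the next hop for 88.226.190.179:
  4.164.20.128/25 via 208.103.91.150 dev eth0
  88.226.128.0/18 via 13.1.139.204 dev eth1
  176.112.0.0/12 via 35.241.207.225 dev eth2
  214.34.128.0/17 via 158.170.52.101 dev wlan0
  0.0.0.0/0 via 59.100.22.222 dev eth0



Longest prefix match for 88.226.190.179:
  /25 4.164.20.128: no
  /18 88.226.128.0: MATCH
  /12 176.112.0.0: no
  /17 214.34.128.0: no
  /0 0.0.0.0: MATCH
Selected: next-hop 13.1.139.204 via eth1 (matched /18)


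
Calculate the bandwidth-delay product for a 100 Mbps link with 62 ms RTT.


BDP = bandwidth * RTT
= 100 Mbps * 62 ms
= 100 * 1e6 * 62 / 1000 bits
= 6200000 bits
= 775000 bytes
= 756.8359 KB
BDP = 6200000 bits (775000 bytes)


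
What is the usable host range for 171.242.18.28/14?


Network: 171.240.0.0
Broadcast: 171.243.255.255
First usable = network + 1
Last usable = broadcast - 1
Range: 171.240.0.1 to 171.243.255.254


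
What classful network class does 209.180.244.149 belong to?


First octet: 209
Binary: 11010001
110xxxxx -> Class C (192-223)
Class C, default mask 255.255.255.0 (/24)


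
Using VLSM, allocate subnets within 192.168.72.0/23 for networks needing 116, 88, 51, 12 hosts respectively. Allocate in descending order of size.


116 hosts -> /25 (126 usable): 192.168.72.0/25
88 hosts -> /25 (126 usable): 192.168.72.128/25
51 hosts -> /26 (62 usable): 192.168.73.0/26
12 hosts -> /28 (14 usable): 192.168.73.64/28
Allocation: 192.168.72.0/25 (116 hosts, 126 usable); 192.168.72.128/25 (88 hosts, 126 usable); 192.168.73.0/26 (51 hosts, 62 usable); 192.168.73.64/28 (12 hosts, 14 usable)


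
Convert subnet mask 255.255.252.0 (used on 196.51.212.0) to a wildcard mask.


Subnet mask: 255.255.252.0
Wildcard = 255.255.255.255 - subnet mask
255 - 255 = 0
255 - 255 = 0
255 - 252 = 3
255 - 0 = 255
Wildcard: 0.0.3.255


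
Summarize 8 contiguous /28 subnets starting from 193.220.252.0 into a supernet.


Original prefix: /28
Number of subnets: 8 = 2^3
New prefix = 28 - 3 = 25
Supernet: 193.220.252.0/25


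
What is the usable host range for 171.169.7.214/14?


Network: 171.168.0.0
Broadcast: 171.171.255.255
First usable = network + 1
Last usable = broadcast - 1
Range: 171.168.0.1 to 171.171.255.254


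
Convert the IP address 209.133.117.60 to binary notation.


209 = 11010001
133 = 10000101
117 = 01110101
60 = 00111100
Binary: 11010001.10000101.01110101.00111100


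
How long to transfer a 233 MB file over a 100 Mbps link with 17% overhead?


Effective throughput = 100 * (1 - 17/100) = 83 Mbps
File size in Mb = 233 * 8 = 1864 Mb
Time = 1864 / 83
Time = 22.4578 seconds


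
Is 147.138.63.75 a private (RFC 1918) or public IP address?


RFC 1918 private ranges:
  10.0.0.0/8 (10.0.0.0 - 10.255.255.255)
  172.16.0.0/12 (172.16.0.0 - 172.31.255.255)
  192.168.0.0/16 (192.168.0.0 - 192.168.255.255)
Public (not in any RFC 1918 range)


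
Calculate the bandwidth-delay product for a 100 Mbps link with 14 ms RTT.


BDP = bandwidth * RTT
= 100 Mbps * 14 ms
= 100 * 1e6 * 14 / 1000 bits
= 1400000 bits
= 175000 bytes
= 170.8984 KB
BDP = 1400000 bits (175000 bytes)


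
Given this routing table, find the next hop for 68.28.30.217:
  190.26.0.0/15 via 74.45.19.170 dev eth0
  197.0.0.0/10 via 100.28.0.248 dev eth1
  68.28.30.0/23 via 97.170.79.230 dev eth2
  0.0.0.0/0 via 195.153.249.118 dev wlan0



Longest prefix match for 68.28.30.217:
  /15 190.26.0.0: no
  /10 197.0.0.0: no
  /23 68.28.30.0: MATCH
  /0 0.0.0.0: MATCH
Selected: next-hop 97.170.79.230 via eth2 (matched /23)


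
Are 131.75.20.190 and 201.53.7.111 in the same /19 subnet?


Mask: 255.255.224.0
131.75.20.190 AND mask = 131.75.0.0
201.53.7.111 AND mask = 201.53.0.0
No, different subnets (131.75.0.0 vs 201.53.0.0)


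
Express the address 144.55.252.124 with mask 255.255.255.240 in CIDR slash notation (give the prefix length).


Binary: 11111111.11111111.11111111.11110000
Count leading 1s
Prefix: /28


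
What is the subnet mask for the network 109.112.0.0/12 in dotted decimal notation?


/12 means 12 network bits, 20 host bits
Binary: 11111111111100000000000000000000
Mask: 255.240.0.0


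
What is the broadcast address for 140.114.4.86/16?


Network: 140.114.0.0/16
Host bits = 16
Set all host bits to 1:
Broadcast: 140.114.255.255


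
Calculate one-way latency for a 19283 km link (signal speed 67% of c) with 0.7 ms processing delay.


Speed = 0.67 * 3e5 km/s = 201000 km/s
Propagation delay = 19283 / 201000 = 0.0959 s = 95.9353 ms
Processing delay = 0.7 ms
Total one-way latency = 96.6353 ms


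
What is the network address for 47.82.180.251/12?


IP:   00101111.01010010.10110100.11111011
Mask: 11111111.11110000.00000000.00000000
AND operation:
Net:  00101111.01010000.00000000.00000000
Network: 47.80.0.0/12


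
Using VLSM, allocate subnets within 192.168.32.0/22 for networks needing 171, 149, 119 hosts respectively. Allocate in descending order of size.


171 hosts -> /24 (254 usable): 192.168.32.0/24
149 hosts -> /24 (254 usable): 192.168.33.0/24
119 hosts -> /25 (126 usable): 192.168.34.0/25
Allocation: 192.168.32.0/24 (171 hosts, 254 usable); 192.168.33.0/24 (149 hosts, 254 usable); 192.168.34.0/25 (119 hosts, 126 usable)


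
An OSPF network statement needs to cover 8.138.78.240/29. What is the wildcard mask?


Subnet mask: 255.255.255.248
Wildcard = 255.255.255.255 - subnet mask
255 - 255 = 0
255 - 255 = 0
255 - 255 = 0
255 - 248 = 7
Wildcard: 0.0.0.7


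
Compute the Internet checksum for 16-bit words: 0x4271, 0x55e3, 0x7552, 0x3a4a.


Sum all words (with carry folding):
+ 0x4271 = 0x4271
+ 0x55e3 = 0x9854
+ 0x7552 = 0x0da7
+ 0x3a4a = 0x47f1
One's complement: ~0x47f1
Checksum = 0xb80e


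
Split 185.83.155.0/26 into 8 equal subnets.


New prefix = 26 + 3 = 29
Each subnet has 8 addresses
  185.83.155.0/29
  185.83.155.8/29
  185.83.155.16/29
  185.83.155.24/29
  185.83.155.32/29
  185.83.155.40/29
  185.83.155.48/29
  185.83.155.56/29
Subnets: 185.83.155.0/29, 185.83.155.8/29, 185.83.155.16/29, 185.83.155.24/29, 185.83.155.32/29, 185.83.155.40/29, 185.83.155.48/29, 185.83.155.56/29


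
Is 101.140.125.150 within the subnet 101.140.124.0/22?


Subnet network: 101.140.124.0
Test IP AND mask: 101.140.124.0
Yes, 101.140.125.150 is in 101.140.124.0/22


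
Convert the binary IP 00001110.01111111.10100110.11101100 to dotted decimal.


00001110 = 14
01111111 = 127
10100110 = 166
11101100 = 236
IP: 14.127.166.236


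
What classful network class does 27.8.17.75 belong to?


First octet: 27
Binary: 00011011
0xxxxxxx -> Class A (1-126)
Class A, default mask 255.0.0.0 (/8)


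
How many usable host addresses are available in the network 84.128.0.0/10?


Host bits = 32 - 10 = 22
Total addresses = 2^22 = 4194304
Usable = total - 2 (network and broadcast)
Usable hosts: 4194302


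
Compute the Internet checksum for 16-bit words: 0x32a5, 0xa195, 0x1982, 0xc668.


Sum all words (with carry folding):
+ 0x32a5 = 0x32a5
+ 0xa195 = 0xd43a
+ 0x1982 = 0xedbc
+ 0xc668 = 0xb425
One's complement: ~0xb425
Checksum = 0x4bda


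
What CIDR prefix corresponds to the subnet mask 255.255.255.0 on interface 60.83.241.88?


Binary: 11111111.11111111.11111111.00000000
Count leading 1s
Prefix: /24


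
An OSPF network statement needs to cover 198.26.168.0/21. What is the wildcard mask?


Subnet mask: 255.255.248.0
Wildcard = 255.255.255.255 - subnet mask
255 - 255 = 0
255 - 255 = 0
255 - 248 = 7
255 - 0 = 255
Wildcard: 0.0.7.255


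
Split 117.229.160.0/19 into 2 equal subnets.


New prefix = 19 + 1 = 20
Each subnet has 4096 addresses
  117.229.160.0/20
  117.229.176.0/20
Subnets: 117.229.160.0/20, 117.229.176.0/20


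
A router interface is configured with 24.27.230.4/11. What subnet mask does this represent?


/11 means 11 network bits, 21 host bits
Binary: 11111111111000000000000000000000
Mask: 255.224.0.0


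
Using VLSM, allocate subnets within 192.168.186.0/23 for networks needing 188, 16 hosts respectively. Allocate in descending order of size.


188 hosts -> /24 (254 usable): 192.168.186.0/24
16 hosts -> /27 (30 usable): 192.168.187.0/27
Allocation: 192.168.186.0/24 (188 hosts, 254 usable); 192.168.187.0/27 (16 hosts, 30 usable)


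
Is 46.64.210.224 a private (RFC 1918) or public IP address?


RFC 1918 private ranges:
  10.0.0.0/8 (10.0.0.0 - 10.255.255.255)
  172.16.0.0/12 (172.16.0.0 - 172.31.255.255)
  192.168.0.0/16 (192.168.0.0 - 192.168.255.255)
Public (not in any RFC 1918 range)


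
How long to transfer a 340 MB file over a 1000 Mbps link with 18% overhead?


Effective throughput = 1000 * (1 - 18/100) = 820.0 Mbps
File size in Mb = 340 * 8 = 2720 Mb
Time = 2720 / 820.0
Time = 3.3171 seconds


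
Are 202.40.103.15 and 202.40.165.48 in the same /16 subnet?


Mask: 255.255.0.0
202.40.103.15 AND mask = 202.40.0.0
202.40.165.48 AND mask = 202.40.0.0
Yes, same subnet (202.40.0.0)


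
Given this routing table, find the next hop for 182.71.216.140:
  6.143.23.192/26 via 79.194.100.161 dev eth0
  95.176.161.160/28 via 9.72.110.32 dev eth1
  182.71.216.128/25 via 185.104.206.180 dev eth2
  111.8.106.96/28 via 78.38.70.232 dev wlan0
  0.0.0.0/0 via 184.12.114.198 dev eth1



Longest prefix match for 182.71.216.140:
  /26 6.143.23.192: no
  /28 95.176.161.160: no
  /25 182.71.216.128: MATCH
  /28 111.8.106.96: no
  /0 0.0.0.0: MATCH
Selected: next-hop 185.104.206.180 via eth2 (matched /25)


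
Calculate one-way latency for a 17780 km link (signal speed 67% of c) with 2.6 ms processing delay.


Speed = 0.67 * 3e5 km/s = 201000 km/s
Propagation delay = 17780 / 201000 = 0.0885 s = 88.4577 ms
Processing delay = 2.6 ms
Total one-way latency = 91.0577 ms


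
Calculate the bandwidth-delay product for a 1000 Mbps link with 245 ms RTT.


BDP = bandwidth * RTT
= 1000 Mbps * 245 ms
= 1000 * 1e6 * 245 / 1000 bits
= 245000000 bits
= 30625000 bytes
= 29907.2266 KB
BDP = 245000000 bits (30625000 bytes)


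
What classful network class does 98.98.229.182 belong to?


First octet: 98
Binary: 01100010
0xxxxxxx -> Class A (1-126)
Class A, default mask 255.0.0.0 (/8)


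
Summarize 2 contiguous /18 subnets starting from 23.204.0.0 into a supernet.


Original prefix: /18
Number of subnets: 2 = 2^1
New prefix = 18 - 1 = 17
Supernet: 23.204.0.0/17


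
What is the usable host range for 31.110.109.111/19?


Network: 31.110.96.0
Broadcast: 31.110.127.255
First usable = network + 1
Last usable = broadcast - 1
Range: 31.110.96.1 to 31.110.127.254


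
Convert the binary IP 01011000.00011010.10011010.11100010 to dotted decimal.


01011000 = 88
00011010 = 26
10011010 = 154
11100010 = 226
IP: 88.26.154.226


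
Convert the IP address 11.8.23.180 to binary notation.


11 = 00001011
8 = 00001000
23 = 00010111
180 = 10110100
Binary: 00001011.00001000.00010111.10110100


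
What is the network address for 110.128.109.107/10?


IP:   01101110.10000000.01101101.01101011
Mask: 11111111.11000000.00000000.00000000
AND operation:
Net:  01101110.10000000.00000000.00000000
Network: 110.128.0.0/10


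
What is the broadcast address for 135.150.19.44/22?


Network: 135.150.16.0/22
Host bits = 10
Set all host bits to 1:
Broadcast: 135.150.19.255


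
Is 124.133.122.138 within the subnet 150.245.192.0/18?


Subnet network: 150.245.192.0
Test IP AND mask: 124.133.64.0
No, 124.133.122.138 is not in 150.245.192.0/18


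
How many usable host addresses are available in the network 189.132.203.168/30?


Host bits = 32 - 30 = 2
Total addresses = 2^2 = 4
Usable = total - 2 (network and broadcast)
Usable hosts: 2


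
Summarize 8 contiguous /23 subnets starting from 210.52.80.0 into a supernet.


Original prefix: /23
Number of subnets: 8 = 2^3
New prefix = 23 - 3 = 20
Supernet: 210.52.80.0/20


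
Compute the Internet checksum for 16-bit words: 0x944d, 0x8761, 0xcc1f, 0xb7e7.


Sum all words (with carry folding):
+ 0x944d = 0x944d
+ 0x8761 = 0x1baf
+ 0xcc1f = 0xe7ce
+ 0xb7e7 = 0x9fb6
One's complement: ~0x9fb6
Checksum = 0x6049


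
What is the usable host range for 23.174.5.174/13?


Network: 23.168.0.0
Broadcast: 23.175.255.255
First usable = network + 1
Last usable = broadcast - 1
Range: 23.168.0.1 to 23.175.255.254


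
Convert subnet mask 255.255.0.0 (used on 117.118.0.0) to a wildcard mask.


Subnet mask: 255.255.0.0
Wildcard = 255.255.255.255 - subnet mask
255 - 255 = 0
255 - 255 = 0
255 - 0 = 255
255 - 0 = 255
Wildcard: 0.0.255.255


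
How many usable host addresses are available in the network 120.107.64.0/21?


Host bits = 32 - 21 = 11
Total addresses = 2^11 = 2048
Usable = total - 2 (network and broadcast)
Usable hosts: 2046


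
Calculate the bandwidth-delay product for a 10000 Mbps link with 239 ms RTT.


BDP = bandwidth * RTT
= 10000 Mbps * 239 ms
= 10000 * 1e6 * 239 / 1000 bits
= 2390000000 bits
= 298750000 bytes
= 291748.0469 KB
BDP = 2390000000 bits (298750000 bytes)


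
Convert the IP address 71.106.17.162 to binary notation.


71 = 01000111
106 = 01101010
17 = 00010001
162 = 10100010
Binary: 01000111.01101010.00010001.10100010


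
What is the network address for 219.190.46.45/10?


IP:   11011011.10111110.00101110.00101101
Mask: 11111111.11000000.00000000.00000000
AND operation:
Net:  11011011.10000000.00000000.00000000
Network: 219.128.0.0/10


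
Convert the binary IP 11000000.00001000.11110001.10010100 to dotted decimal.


11000000 = 192
00001000 = 8
11110001 = 241
10010100 = 148
IP: 192.8.241.148


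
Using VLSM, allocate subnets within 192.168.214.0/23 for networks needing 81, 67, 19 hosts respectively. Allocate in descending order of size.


81 hosts -> /25 (126 usable): 192.168.214.0/25
67 hosts -> /25 (126 usable): 192.168.214.128/25
19 hosts -> /27 (30 usable): 192.168.215.0/27
Allocation: 192.168.214.0/25 (81 hosts, 126 usable); 192.168.214.128/25 (67 hosts, 126 usable); 192.168.215.0/27 (19 hosts, 30 usable)


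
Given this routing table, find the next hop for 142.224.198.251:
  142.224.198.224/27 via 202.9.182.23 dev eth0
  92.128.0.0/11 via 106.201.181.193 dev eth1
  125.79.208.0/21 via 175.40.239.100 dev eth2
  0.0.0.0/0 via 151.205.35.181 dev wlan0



Longest prefix match for 142.224.198.251:
  /27 142.224.198.224: MATCH
  /11 92.128.0.0: no
  /21 125.79.208.0: no
  /0 0.0.0.0: MATCH
Selected: next-hop 202.9.182.23 via eth0 (matched /27)


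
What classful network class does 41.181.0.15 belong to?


First octet: 41
Binary: 00101001
0xxxxxxx -> Class A (1-126)
Class A, default mask 255.0.0.0 (/8)


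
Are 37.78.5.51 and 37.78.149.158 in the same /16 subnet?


Mask: 255.255.0.0
37.78.5.51 AND mask = 37.78.0.0
37.78.149.158 AND mask = 37.78.0.0
Yes, same subnet (37.78.0.0)


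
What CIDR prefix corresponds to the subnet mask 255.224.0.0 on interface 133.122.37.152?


Binary: 11111111.11100000.00000000.00000000
Count leading 1s
Prefix: /11


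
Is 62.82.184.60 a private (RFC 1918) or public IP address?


RFC 1918 private ranges:
  10.0.0.0/8 (10.0.0.0 - 10.255.255.255)
  172.16.0.0/12 (172.16.0.0 - 172.31.255.255)
  192.168.0.0/16 (192.168.0.0 - 192.168.255.255)
Public (not in any RFC 1918 range)


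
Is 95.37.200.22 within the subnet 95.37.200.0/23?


Subnet network: 95.37.200.0
Test IP AND mask: 95.37.200.0
Yes, 95.37.200.22 is in 95.37.200.0/23


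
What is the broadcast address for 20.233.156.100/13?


Network: 20.232.0.0/13
Host bits = 19
Set all host bits to 1:
Broadcast: 20.239.255.255


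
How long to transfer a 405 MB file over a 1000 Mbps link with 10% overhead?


Effective throughput = 1000 * (1 - 10/100) = 900 Mbps
File size in Mb = 405 * 8 = 3240 Mb
Time = 3240 / 900
Time = 3.6 seconds


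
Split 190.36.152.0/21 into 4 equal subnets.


New prefix = 21 + 2 = 23
Each subnet has 512 addresses
  190.36.152.0/23
  190.36.154.0/23
  190.36.156.0/23
  190.36.158.0/23
Subnets: 190.36.152.0/23, 190.36.154.0/23, 190.36.156.0/23, 190.36.158.0/23


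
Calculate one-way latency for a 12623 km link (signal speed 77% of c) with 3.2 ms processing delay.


Speed = 0.77 * 3e5 km/s = 231000 km/s
Propagation delay = 12623 / 231000 = 0.0546 s = 54.645 ms
Processing delay = 3.2 ms
Total one-way latency = 57.845 ms


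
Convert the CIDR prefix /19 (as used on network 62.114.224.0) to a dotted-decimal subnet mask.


/19 means 19 network bits, 13 host bits
Binary: 11111111111111111110000000000000
Mask: 255.255.224.0


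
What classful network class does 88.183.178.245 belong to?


First octet: 88
Binary: 01011000
0xxxxxxx -> Class A (1-126)
Class A, default mask 255.0.0.0 (/8)


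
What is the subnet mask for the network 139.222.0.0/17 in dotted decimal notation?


/17 means 17 network bits, 15 host bits
Binary: 11111111111111111000000000000000
Mask: 255.255.128.0


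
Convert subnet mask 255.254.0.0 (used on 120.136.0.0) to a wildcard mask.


Subnet mask: 255.254.0.0
Wildcard = 255.255.255.255 - subnet mask
255 - 255 = 0
255 - 254 = 1
255 - 0 = 255
255 - 0 = 255
Wildcard: 0.1.255.255


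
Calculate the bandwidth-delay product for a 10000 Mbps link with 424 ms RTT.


BDP = bandwidth * RTT
= 10000 Mbps * 424 ms
= 10000 * 1e6 * 424 / 1000 bits
= 4240000000 bits
= 530000000 bytes
= 517578.125 KB
BDP = 4240000000 bits (530000000 bytes)


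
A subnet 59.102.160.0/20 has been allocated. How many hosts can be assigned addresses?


Host bits = 32 - 20 = 12
Total addresses = 2^12 = 4096
Usable = total - 2 (network and broadcast)
Usable hosts: 4094


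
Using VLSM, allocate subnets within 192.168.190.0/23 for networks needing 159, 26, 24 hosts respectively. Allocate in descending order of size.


159 hosts -> /24 (254 usable): 192.168.190.0/24
26 hosts -> /27 (30 usable): 192.168.191.0/27
24 hosts -> /27 (30 usable): 192.168.191.32/27
Allocation: 192.168.190.0/24 (159 hosts, 254 usable); 192.168.191.0/27 (26 hosts, 30 usable); 192.168.191.32/27 (24 hosts, 30 usable)


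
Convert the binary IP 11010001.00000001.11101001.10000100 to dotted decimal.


11010001 = 209
00000001 = 1
11101001 = 233
10000100 = 132
IP: 209.1.233.132


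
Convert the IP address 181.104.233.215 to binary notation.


181 = 10110101
104 = 01101000
233 = 11101001
215 = 11010111
Binary: 10110101.01101000.11101001.11010111


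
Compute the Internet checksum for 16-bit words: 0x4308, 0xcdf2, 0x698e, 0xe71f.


Sum all words (with carry folding):
+ 0x4308 = 0x4308
+ 0xcdf2 = 0x10fb
+ 0x698e = 0x7a89
+ 0xe71f = 0x61a9
One's complement: ~0x61a9
Checksum = 0x9e56


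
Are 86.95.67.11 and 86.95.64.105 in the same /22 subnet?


Mask: 255.255.252.0
86.95.67.11 AND mask = 86.95.64.0
86.95.64.105 AND mask = 86.95.64.0
Yes, same subnet (86.95.64.0)


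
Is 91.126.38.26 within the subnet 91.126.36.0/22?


Subnet network: 91.126.36.0
Test IP AND mask: 91.126.36.0
Yes, 91.126.38.26 is in 91.126.36.0/22


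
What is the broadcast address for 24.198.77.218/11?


Network: 24.192.0.0/11
Host bits = 21
Set all host bits to 1:
Broadcast: 24.223.255.255


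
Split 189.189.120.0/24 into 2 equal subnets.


New prefix = 24 + 1 = 25
Each subnet has 128 addresses
  189.189.120.0/25
  189.189.120.128/25
Subnets: 189.189.120.0/25, 189.189.120.128/25


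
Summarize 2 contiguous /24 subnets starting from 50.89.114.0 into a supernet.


Original prefix: /24
Number of subnets: 2 = 2^1
New prefix = 24 - 1 = 23
Supernet: 50.89.114.0/23


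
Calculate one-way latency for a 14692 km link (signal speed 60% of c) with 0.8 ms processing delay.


Speed = 0.6 * 3e5 km/s = 180000 km/s
Propagation delay = 14692 / 180000 = 0.0816 s = 81.6222 ms
Processing delay = 0.8 ms
Total one-way latency = 82.4222 ms


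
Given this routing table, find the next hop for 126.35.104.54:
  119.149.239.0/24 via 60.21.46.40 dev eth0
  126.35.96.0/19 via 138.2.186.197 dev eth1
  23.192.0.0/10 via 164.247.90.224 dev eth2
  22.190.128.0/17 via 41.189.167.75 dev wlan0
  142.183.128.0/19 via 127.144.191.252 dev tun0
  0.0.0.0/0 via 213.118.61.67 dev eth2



Longest prefix match for 126.35.104.54:
  /24 119.149.239.0: no
  /19 126.35.96.0: MATCH
  /10 23.192.0.0: no
  /17 22.190.128.0: no
  /19 142.183.128.0: no
  /0 0.0.0.0: MATCH
Selected: next-hop 138.2.186.197 via eth1 (matched /19)


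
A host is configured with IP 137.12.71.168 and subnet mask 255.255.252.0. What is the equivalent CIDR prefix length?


Binary: 11111111.11111111.11111100.00000000
Count leading 1s
Prefix: /22


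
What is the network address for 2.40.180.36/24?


IP:   00000010.00101000.10110100.00100100
Mask: 11111111.11111111.11111111.00000000
AND operation:
Net:  00000010.00101000.10110100.00000000
Network: 2.40.180.0/24


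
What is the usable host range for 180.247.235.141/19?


Network: 180.247.224.0
Broadcast: 180.247.255.255
First usable = network + 1
Last usable = broadcast - 1
Range: 180.247.224.1 to 180.247.255.254


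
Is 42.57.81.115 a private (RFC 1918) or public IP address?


RFC 1918 private ranges:
  10.0.0.0/8 (10.0.0.0 - 10.255.255.255)
  172.16.0.0/12 (172.16.0.0 - 172.31.255.255)
  192.168.0.0/16 (192.168.0.0 - 192.168.255.255)
Public (not in any RFC 1918 range)


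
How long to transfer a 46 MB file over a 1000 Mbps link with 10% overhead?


Effective throughput = 1000 * (1 - 10/100) = 900 Mbps
File size in Mb = 46 * 8 = 368 Mb
Time = 368 / 900
Time = 0.4089 seconds


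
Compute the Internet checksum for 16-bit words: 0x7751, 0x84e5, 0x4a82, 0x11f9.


Sum all words (with carry folding):
+ 0x7751 = 0x7751
+ 0x84e5 = 0xfc36
+ 0x4a82 = 0x46b9
+ 0x11f9 = 0x58b2
One's complement: ~0x58b2
Checksum = 0xa74d


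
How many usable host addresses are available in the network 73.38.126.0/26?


Host bits = 32 - 26 = 6
Total addresses = 2^6 = 64
Usable = total - 2 (network and broadcast)
Usable hosts: 62


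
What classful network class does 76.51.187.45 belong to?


First octet: 76
Binary: 01001100
0xxxxxxx -> Class A (1-126)
Class A, default mask 255.0.0.0 (/8)


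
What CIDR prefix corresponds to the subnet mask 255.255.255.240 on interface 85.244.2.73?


Binary: 11111111.11111111.11111111.11110000
Count leading 1s
Prefix: /28


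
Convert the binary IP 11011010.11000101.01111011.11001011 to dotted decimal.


11011010 = 218
11000101 = 197
01111011 = 123
11001011 = 203
IP: 218.197.123.203


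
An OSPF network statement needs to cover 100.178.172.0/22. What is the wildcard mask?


Subnet mask: 255.255.252.0
Wildcard = 255.255.255.255 - subnet mask
255 - 255 = 0
255 - 255 = 0
255 - 252 = 3
255 - 0 = 255
Wildcard: 0.0.3.255


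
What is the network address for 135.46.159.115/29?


IP:   10000111.00101110.10011111.01110011
Mask: 11111111.11111111.11111111.11111000
AND operation:
Net:  10000111.00101110.10011111.01110000
Network: 135.46.159.112/29
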